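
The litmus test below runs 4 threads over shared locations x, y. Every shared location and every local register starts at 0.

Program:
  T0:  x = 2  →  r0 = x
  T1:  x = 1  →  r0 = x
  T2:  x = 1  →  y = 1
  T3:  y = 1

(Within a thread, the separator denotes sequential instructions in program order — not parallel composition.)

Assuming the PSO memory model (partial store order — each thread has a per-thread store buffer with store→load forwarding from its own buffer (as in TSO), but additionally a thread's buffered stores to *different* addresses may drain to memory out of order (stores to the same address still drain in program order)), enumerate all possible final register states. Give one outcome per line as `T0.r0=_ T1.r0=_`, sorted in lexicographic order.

outcome vector order: (T0.r0,T1.r0)
|PSO outcomes| = 4

T0.r0=1 T1.r0=1
T0.r0=1 T1.r0=2
T0.r0=2 T1.r0=1
T0.r0=2 T1.r0=2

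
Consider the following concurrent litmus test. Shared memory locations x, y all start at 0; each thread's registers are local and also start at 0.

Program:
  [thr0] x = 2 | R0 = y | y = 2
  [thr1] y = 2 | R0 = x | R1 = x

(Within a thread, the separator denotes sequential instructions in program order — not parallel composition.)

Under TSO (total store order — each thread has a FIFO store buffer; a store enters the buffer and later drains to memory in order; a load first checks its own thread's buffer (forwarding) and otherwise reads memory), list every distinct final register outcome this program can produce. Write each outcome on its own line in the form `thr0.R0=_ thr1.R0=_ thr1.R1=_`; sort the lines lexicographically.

thr0.R0=0 thr1.R0=0 thr1.R1=0
thr0.R0=0 thr1.R0=0 thr1.R1=2
thr0.R0=0 thr1.R0=2 thr1.R1=2
thr0.R0=2 thr1.R0=0 thr1.R1=0
thr0.R0=2 thr1.R0=0 thr1.R1=2
thr0.R0=2 thr1.R0=2 thr1.R1=2

outcome vector order: (thr0.R0,thr1.R0,thr1.R1)
|TSO outcomes| = 6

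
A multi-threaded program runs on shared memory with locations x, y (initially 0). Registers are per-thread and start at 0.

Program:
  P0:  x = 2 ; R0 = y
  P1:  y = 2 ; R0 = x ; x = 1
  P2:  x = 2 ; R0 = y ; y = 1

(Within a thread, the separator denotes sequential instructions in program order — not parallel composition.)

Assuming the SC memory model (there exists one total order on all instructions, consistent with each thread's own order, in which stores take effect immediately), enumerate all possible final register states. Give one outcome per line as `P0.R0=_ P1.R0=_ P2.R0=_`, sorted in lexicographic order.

outcome vector order: (P0.R0,P1.R0,P2.R0)
|SC outcomes| = 8

P0.R0=0 P1.R0=2 P2.R0=0
P0.R0=0 P1.R0=2 P2.R0=2
P0.R0=1 P1.R0=0 P2.R0=2
P0.R0=1 P1.R0=2 P2.R0=0
P0.R0=1 P1.R0=2 P2.R0=2
P0.R0=2 P1.R0=0 P2.R0=2
P0.R0=2 P1.R0=2 P2.R0=0
P0.R0=2 P1.R0=2 P2.R0=2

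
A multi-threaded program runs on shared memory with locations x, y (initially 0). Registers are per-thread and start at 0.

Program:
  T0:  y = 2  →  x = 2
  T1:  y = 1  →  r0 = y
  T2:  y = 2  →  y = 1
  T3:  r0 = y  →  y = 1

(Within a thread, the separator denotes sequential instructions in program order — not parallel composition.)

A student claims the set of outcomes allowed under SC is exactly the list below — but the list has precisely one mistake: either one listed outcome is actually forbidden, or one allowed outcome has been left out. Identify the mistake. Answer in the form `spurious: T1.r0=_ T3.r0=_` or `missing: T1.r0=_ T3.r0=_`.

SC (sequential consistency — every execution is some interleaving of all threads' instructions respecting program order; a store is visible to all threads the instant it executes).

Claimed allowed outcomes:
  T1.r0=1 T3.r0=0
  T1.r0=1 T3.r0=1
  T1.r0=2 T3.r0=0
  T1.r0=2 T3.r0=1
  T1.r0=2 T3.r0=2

missing: T1.r0=1 T3.r0=2

outcome vector order: (T1.r0,T3.r0)
[SC] allowed = {(1,0), (1,1), (1,2), (2,0), (2,1), (2,2)}
SC∖claimed = {(1,2)}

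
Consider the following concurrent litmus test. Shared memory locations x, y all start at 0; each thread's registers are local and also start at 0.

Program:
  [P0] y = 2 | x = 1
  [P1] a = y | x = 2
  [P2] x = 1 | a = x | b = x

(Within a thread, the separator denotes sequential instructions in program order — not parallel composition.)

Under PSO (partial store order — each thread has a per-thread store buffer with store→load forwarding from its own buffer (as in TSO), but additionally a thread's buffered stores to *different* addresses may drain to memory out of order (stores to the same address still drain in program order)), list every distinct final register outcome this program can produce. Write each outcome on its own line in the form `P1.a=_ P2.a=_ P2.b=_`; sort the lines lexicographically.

outcome vector order: (P1.a,P2.a,P2.b)
|PSO outcomes| = 8

P1.a=0 P2.a=1 P2.b=1
P1.a=0 P2.a=1 P2.b=2
P1.a=0 P2.a=2 P2.b=1
P1.a=0 P2.a=2 P2.b=2
P1.a=2 P2.a=1 P2.b=1
P1.a=2 P2.a=1 P2.b=2
P1.a=2 P2.a=2 P2.b=1
P1.a=2 P2.a=2 P2.b=2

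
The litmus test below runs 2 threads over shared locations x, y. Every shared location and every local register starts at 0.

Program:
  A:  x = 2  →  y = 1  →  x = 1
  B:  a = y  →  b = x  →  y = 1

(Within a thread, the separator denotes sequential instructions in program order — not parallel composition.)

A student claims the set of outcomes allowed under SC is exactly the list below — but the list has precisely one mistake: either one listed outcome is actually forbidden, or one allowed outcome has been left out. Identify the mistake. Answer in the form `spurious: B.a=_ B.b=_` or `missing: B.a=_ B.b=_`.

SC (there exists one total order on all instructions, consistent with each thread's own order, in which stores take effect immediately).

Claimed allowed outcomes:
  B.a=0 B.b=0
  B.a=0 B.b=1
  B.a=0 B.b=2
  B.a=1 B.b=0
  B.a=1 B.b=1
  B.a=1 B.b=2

spurious: B.a=1 B.b=0

outcome vector order: (B.a,B.b)
SC (5): 0/0 0/1 0/2 1/1 1/2
claimed∖SC = {1/0}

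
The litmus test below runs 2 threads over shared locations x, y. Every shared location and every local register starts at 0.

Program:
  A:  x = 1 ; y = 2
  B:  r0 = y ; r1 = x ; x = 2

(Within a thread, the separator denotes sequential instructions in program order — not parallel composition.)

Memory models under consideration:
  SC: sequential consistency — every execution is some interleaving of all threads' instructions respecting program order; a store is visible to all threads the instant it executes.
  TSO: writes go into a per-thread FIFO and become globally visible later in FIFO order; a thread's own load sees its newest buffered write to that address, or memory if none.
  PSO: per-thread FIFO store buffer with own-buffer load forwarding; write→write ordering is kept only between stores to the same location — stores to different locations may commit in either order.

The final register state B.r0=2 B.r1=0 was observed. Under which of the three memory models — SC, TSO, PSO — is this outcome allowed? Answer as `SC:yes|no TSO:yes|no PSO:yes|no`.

outcome vector order: (B.r0,B.r1)
SC: 3 outcomes — {00; 01; 21}
TSO: 3 outcomes — {00; 01; 21}
PSO: 4 outcomes — {00; 01; 20; 21}
target 20 ∈ {PSO}

SC:no TSO:no PSO:yes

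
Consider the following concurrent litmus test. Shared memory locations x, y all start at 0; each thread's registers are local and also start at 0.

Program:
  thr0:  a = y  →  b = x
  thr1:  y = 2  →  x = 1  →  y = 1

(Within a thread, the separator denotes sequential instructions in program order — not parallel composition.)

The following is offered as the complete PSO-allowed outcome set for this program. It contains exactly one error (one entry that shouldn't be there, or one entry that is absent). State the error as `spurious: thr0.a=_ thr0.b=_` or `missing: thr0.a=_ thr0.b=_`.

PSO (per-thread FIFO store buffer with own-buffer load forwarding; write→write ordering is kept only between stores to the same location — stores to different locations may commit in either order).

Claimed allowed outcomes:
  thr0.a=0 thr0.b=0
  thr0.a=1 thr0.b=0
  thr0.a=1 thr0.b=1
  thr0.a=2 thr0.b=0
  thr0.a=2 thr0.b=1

missing: thr0.a=0 thr0.b=1

outcome vector order: (thr0.a,thr0.b)
PSO: 6 outcomes — {<0 0>, <0 1>, <1 0>, <1 1>, <2 0>, <2 1>}
PSO∖claimed = {<0 1>}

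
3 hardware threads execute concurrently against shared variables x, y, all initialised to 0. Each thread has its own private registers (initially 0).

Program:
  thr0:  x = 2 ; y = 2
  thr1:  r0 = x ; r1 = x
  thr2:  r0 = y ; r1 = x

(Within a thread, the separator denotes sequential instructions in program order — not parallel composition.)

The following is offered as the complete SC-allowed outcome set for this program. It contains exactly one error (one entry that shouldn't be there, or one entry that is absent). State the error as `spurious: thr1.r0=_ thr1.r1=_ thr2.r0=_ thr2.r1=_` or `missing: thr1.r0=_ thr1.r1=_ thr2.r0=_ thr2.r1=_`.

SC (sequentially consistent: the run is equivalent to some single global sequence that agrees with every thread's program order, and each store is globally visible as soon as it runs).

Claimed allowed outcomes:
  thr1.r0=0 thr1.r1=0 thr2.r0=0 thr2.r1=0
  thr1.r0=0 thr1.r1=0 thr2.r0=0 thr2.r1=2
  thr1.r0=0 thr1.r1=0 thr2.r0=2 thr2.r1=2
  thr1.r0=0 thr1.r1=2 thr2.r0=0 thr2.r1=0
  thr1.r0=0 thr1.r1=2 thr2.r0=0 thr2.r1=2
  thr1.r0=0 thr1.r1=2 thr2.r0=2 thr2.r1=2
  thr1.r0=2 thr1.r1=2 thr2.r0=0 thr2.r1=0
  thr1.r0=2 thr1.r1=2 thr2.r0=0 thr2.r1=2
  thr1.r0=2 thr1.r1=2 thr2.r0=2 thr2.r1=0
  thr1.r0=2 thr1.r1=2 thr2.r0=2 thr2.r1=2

spurious: thr1.r0=2 thr1.r1=2 thr2.r0=2 thr2.r1=0

outcome vector order: (thr1.r0,thr1.r1,thr2.r0,thr2.r1)
SC: 9 outcomes — {0/0/0/0, 0/0/0/2, 0/0/2/2, 0/2/0/0, 0/2/0/2, 0/2/2/2, 2/2/0/0, 2/2/0/2, 2/2/2/2}
claimed∖SC = {2/2/2/0}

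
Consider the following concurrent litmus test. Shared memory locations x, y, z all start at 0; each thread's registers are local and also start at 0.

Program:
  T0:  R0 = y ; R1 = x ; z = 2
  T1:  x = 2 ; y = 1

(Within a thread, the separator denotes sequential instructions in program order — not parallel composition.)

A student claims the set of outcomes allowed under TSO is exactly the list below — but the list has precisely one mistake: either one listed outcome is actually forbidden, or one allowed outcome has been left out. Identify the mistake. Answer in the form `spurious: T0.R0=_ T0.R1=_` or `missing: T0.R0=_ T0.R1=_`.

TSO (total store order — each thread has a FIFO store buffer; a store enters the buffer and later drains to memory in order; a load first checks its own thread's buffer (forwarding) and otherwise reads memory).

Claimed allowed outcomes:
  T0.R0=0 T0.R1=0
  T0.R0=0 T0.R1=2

outcome vector order: (T0.R0,T0.R1)
TSO (3): (0,0) (0,2) (1,2)
TSO∖claimed = {(1,2)}

missing: T0.R0=1 T0.R1=2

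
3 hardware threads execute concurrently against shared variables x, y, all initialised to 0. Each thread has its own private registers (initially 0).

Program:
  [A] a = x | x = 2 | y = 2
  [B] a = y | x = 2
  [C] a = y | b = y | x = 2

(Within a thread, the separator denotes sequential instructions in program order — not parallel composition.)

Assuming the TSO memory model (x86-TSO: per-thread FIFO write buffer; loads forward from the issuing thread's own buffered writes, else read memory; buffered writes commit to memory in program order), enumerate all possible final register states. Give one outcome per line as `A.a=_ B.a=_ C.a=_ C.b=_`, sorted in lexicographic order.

A.a=0 B.a=0 C.a=0 C.b=0
A.a=0 B.a=0 C.a=0 C.b=2
A.a=0 B.a=0 C.a=2 C.b=2
A.a=0 B.a=2 C.a=0 C.b=0
A.a=0 B.a=2 C.a=0 C.b=2
A.a=0 B.a=2 C.a=2 C.b=2
A.a=2 B.a=0 C.a=0 C.b=0
A.a=2 B.a=0 C.a=0 C.b=2
A.a=2 B.a=0 C.a=2 C.b=2
A.a=2 B.a=2 C.a=0 C.b=0

outcome vector order: (A.a,B.a,C.a,C.b)
|TSO outcomes| = 10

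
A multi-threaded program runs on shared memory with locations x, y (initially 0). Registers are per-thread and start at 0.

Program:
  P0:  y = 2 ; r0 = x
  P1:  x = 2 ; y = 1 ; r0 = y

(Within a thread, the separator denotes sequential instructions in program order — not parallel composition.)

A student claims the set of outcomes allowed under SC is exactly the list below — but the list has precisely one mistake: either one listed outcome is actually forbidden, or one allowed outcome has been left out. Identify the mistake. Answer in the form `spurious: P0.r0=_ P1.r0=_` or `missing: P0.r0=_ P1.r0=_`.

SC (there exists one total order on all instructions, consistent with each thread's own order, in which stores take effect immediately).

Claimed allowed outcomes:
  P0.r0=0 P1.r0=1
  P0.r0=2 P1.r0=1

missing: P0.r0=2 P1.r0=2

outcome vector order: (P0.r0,P1.r0)
SC: 3 outcomes — {0/1; 2/1; 2/2}
SC∖claimed = {2/2}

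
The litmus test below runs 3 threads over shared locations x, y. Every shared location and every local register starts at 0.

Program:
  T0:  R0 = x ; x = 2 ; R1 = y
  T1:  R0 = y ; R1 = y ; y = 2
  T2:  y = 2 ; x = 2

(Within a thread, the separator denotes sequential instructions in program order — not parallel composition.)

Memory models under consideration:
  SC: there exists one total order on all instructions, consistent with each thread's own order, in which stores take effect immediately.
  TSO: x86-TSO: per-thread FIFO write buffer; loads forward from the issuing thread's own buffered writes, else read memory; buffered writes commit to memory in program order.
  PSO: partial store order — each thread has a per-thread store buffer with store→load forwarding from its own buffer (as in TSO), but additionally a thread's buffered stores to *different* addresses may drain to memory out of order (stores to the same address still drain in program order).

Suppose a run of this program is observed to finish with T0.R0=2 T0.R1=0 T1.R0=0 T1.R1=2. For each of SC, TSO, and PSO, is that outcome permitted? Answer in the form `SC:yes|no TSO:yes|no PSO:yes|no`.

SC:no TSO:no PSO:yes

outcome vector order: (T0.R0,T0.R1,T1.R0,T1.R1)
[SC] allowed = {(0,0,0,0) (0,0,0,2) (0,0,2,2) (0,2,0,0) (0,2,0,2) (0,2,2,2) (2,2,0,0) (2,2,0,2) (2,2,2,2)}
[TSO] allowed = {(0,0,0,0) (0,0,0,2) (0,0,2,2) (0,2,0,0) (0,2,0,2) (0,2,2,2) (2,2,0,0) (2,2,0,2) (2,2,2,2)}
[PSO] allowed = {(0,0,0,0) (0,0,0,2) (0,0,2,2) (0,2,0,0) (0,2,0,2) (0,2,2,2) (2,0,0,0) (2,0,0,2) (2,0,2,2) (2,2,0,0) (2,2,0,2) (2,2,2,2)}
target (2,0,0,2) ∈ {PSO}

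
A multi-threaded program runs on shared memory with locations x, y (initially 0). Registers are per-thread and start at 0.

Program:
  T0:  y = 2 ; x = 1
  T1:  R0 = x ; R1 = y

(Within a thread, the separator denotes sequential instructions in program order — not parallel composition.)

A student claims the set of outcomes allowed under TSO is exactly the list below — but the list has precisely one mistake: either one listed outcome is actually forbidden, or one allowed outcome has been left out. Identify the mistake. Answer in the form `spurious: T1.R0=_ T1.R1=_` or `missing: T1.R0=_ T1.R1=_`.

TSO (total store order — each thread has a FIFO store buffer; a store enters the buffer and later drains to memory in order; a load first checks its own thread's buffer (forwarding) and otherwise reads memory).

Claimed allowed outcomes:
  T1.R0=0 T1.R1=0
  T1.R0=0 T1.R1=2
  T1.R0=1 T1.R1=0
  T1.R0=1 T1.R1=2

spurious: T1.R0=1 T1.R1=0

outcome vector order: (T1.R0,T1.R1)
TSO: 3 outcomes — {0/0 0/2 1/2}
claimed∖TSO = {1/0}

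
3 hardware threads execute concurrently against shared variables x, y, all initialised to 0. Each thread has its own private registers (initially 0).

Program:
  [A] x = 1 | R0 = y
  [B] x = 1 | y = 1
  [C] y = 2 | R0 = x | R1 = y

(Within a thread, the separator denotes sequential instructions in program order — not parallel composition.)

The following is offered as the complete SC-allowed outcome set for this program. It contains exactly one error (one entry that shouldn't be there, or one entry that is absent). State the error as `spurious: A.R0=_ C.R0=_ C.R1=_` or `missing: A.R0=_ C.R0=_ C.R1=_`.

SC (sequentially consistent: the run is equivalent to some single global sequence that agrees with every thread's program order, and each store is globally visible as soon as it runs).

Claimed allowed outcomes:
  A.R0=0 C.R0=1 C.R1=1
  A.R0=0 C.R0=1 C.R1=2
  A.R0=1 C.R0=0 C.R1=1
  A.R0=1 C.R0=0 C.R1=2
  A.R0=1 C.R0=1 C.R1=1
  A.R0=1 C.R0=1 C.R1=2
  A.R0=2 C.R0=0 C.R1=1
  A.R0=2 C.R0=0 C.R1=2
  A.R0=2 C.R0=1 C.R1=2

outcome vector order: (A.R0,C.R0,C.R1)
SC (10): 0/1/1; 0/1/2; 1/0/1; 1/0/2; 1/1/1; 1/1/2; 2/0/1; 2/0/2; 2/1/1; 2/1/2
SC∖claimed = {2/1/1}

missing: A.R0=2 C.R0=1 C.R1=1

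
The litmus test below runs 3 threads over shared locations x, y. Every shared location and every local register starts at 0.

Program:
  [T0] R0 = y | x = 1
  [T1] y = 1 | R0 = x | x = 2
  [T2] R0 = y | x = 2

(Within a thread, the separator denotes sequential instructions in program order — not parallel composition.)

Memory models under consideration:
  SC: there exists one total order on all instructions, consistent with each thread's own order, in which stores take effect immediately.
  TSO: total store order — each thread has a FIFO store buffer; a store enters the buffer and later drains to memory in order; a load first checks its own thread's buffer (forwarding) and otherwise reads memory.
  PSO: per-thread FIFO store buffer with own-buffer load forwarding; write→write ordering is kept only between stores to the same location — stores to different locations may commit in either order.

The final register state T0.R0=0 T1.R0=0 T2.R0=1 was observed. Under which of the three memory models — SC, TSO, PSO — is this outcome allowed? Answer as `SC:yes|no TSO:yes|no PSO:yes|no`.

SC:yes TSO:yes PSO:yes

outcome vector order: (T0.R0,T1.R0,T2.R0)
SC (12): 000 001 010 011 020 021 100 101 110 111 120 121
TSO (12): 000 001 010 011 020 021 100 101 110 111 120 121
PSO (12): 000 001 010 011 020 021 100 101 110 111 120 121
target 001 ∈ {SC,TSO,PSO}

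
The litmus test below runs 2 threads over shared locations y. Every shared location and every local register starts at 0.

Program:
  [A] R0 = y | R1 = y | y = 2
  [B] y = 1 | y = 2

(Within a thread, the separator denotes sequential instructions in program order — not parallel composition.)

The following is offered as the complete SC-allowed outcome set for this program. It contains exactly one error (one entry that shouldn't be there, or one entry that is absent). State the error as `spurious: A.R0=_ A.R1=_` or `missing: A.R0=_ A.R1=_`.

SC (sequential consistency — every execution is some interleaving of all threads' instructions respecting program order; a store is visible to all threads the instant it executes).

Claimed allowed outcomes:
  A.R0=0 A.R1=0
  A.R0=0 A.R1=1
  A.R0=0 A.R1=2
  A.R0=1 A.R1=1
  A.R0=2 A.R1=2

outcome vector order: (A.R0,A.R1)
[SC] allowed = {0/0 0/1 0/2 1/1 1/2 2/2}
SC∖claimed = {1/2}

missing: A.R0=1 A.R1=2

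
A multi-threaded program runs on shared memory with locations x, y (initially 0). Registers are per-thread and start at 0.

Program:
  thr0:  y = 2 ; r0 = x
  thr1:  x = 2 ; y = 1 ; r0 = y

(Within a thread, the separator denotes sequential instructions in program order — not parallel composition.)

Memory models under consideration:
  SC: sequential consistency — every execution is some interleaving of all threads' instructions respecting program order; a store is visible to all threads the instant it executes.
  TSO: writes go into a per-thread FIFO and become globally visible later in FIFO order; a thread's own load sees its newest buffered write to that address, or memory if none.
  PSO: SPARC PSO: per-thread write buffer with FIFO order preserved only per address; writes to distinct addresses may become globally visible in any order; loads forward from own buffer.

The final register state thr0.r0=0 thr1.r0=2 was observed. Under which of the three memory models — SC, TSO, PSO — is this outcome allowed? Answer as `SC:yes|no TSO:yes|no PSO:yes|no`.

outcome vector order: (thr0.r0,thr1.r0)
[SC] allowed = {<0 1> <2 1> <2 2>}
[TSO] allowed = {<0 1> <0 2> <2 1> <2 2>}
[PSO] allowed = {<0 1> <0 2> <2 1> <2 2>}
target <0 2> ∈ {TSO,PSO}

SC:no TSO:yes PSO:yes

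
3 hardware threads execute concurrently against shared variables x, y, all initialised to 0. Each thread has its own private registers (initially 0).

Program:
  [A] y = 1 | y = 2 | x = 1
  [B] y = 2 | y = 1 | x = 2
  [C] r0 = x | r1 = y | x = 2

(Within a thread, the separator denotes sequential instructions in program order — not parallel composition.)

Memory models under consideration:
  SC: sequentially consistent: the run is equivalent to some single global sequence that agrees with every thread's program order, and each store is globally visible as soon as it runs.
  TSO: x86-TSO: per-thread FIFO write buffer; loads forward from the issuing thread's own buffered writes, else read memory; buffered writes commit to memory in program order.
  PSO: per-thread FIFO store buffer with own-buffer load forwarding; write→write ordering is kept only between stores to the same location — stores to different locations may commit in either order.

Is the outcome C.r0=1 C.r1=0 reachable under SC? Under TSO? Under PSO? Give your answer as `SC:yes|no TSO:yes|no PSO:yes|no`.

outcome vector order: (C.r0,C.r1)
[SC] allowed = {0/0; 0/1; 0/2; 1/1; 1/2; 2/1; 2/2}
[TSO] allowed = {0/0; 0/1; 0/2; 1/1; 1/2; 2/1; 2/2}
[PSO] allowed = {0/0; 0/1; 0/2; 1/0; 1/1; 1/2; 2/0; 2/1; 2/2}
target 1/0 ∈ {PSO}

SC:no TSO:no PSO:yes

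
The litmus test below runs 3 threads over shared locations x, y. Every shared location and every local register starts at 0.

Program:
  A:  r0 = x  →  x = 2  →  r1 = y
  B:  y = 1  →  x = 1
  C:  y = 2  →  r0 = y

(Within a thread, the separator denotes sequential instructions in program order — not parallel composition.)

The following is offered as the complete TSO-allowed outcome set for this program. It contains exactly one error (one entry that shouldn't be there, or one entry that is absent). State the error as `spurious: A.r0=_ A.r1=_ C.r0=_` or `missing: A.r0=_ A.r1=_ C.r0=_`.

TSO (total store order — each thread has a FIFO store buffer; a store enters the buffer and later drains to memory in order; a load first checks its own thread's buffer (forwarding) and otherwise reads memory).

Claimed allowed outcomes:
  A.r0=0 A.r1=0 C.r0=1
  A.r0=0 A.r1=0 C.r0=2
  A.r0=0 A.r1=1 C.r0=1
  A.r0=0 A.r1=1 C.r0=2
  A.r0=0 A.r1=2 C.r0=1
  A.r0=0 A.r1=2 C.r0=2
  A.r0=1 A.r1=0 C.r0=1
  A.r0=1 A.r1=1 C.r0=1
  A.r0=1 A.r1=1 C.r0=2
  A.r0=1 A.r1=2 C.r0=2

spurious: A.r0=1 A.r1=0 C.r0=1

outcome vector order: (A.r0,A.r1,C.r0)
TSO (9): <0 0 1>, <0 0 2>, <0 1 1>, <0 1 2>, <0 2 1>, <0 2 2>, <1 1 1>, <1 1 2>, <1 2 2>
claimed∖TSO = {<1 0 1>}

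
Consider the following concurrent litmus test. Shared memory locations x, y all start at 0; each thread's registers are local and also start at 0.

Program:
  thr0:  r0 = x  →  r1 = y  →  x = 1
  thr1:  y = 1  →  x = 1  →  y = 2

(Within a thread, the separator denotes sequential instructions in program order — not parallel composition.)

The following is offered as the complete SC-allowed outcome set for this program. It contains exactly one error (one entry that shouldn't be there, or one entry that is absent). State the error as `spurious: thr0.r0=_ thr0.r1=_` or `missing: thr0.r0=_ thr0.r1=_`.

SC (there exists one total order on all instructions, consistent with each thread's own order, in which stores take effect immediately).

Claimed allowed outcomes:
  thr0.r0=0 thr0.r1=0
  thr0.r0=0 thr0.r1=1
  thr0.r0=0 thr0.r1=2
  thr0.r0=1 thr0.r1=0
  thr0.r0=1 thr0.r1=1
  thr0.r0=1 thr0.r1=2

spurious: thr0.r0=1 thr0.r1=0

outcome vector order: (thr0.r0,thr0.r1)
SC (5): 0/0 0/1 0/2 1/1 1/2
claimed∖SC = {1/0}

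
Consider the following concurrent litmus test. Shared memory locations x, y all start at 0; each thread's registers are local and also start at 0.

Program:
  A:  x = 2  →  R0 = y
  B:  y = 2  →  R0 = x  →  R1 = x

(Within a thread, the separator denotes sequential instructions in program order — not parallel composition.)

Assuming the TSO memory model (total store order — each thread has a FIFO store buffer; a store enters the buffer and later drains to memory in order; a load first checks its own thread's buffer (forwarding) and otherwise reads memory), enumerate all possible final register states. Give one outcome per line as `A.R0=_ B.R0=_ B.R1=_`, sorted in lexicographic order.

A.R0=0 B.R0=0 B.R1=0
A.R0=0 B.R0=0 B.R1=2
A.R0=0 B.R0=2 B.R1=2
A.R0=2 B.R0=0 B.R1=0
A.R0=2 B.R0=0 B.R1=2
A.R0=2 B.R0=2 B.R1=2

outcome vector order: (A.R0,B.R0,B.R1)
|TSO outcomes| = 6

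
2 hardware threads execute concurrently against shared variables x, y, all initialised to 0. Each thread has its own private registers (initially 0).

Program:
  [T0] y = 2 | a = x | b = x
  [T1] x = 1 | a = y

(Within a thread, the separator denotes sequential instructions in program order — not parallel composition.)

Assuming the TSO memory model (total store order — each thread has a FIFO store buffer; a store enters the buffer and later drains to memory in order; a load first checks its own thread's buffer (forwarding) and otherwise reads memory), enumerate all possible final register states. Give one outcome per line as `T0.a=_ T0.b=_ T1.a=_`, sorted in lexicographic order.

T0.a=0 T0.b=0 T1.a=0
T0.a=0 T0.b=0 T1.a=2
T0.a=0 T0.b=1 T1.a=0
T0.a=0 T0.b=1 T1.a=2
T0.a=1 T0.b=1 T1.a=0
T0.a=1 T0.b=1 T1.a=2

outcome vector order: (T0.a,T0.b,T1.a)
|TSO outcomes| = 6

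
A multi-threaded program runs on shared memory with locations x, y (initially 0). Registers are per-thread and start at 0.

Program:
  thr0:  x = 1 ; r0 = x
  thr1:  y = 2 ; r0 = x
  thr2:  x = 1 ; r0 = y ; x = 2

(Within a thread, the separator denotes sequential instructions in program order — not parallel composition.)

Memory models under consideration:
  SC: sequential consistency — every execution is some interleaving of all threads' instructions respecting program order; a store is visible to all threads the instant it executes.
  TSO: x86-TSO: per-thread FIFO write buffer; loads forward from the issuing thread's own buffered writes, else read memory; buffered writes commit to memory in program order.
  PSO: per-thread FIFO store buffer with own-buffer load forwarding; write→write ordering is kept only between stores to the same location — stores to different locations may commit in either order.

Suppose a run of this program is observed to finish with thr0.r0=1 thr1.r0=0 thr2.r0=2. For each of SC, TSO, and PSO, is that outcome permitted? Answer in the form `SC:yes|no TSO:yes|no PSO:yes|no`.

outcome vector order: (thr0.r0,thr1.r0,thr2.r0)
SC (10): (1,0,2), (1,1,0), (1,1,2), (1,2,0), (1,2,2), (2,0,2), (2,1,0), (2,1,2), (2,2,0), (2,2,2)
TSO (12): (1,0,0), (1,0,2), (1,1,0), (1,1,2), (1,2,0), (1,2,2), (2,0,0), (2,0,2), (2,1,0), (2,1,2), (2,2,0), (2,2,2)
PSO (12): (1,0,0), (1,0,2), (1,1,0), (1,1,2), (1,2,0), (1,2,2), (2,0,0), (2,0,2), (2,1,0), (2,1,2), (2,2,0), (2,2,2)
target (1,0,2) ∈ {SC,TSO,PSO}

SC:yes TSO:yes PSO:yes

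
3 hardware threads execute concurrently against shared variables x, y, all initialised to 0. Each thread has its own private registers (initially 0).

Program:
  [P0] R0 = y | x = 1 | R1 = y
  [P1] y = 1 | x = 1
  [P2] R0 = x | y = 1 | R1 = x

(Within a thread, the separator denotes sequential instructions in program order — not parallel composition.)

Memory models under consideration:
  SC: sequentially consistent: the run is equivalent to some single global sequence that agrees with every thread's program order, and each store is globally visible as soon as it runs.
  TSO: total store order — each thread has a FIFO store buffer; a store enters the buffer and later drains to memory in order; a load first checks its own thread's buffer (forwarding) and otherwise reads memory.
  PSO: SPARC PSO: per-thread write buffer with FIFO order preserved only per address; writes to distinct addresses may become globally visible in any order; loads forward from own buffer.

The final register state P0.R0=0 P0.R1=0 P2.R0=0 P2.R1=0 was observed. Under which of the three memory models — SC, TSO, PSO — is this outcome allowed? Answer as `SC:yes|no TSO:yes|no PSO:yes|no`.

outcome vector order: (P0.R0,P0.R1,P2.R0,P2.R1)
under SC → 0/0/0/1 0/0/1/1 0/1/0/0 0/1/0/1 0/1/1/1 1/1/0/0 1/1/0/1 1/1/1/1
under TSO → 0/0/0/0 0/0/0/1 0/0/1/1 0/1/0/0 0/1/0/1 0/1/1/1 1/1/0/0 1/1/0/1 1/1/1/1
under PSO → 0/0/0/0 0/0/0/1 0/0/1/1 0/1/0/0 0/1/0/1 0/1/1/1 1/1/0/0 1/1/0/1 1/1/1/1
target 0/0/0/0 ∈ {TSO,PSO}

SC:no TSO:yes PSO:yes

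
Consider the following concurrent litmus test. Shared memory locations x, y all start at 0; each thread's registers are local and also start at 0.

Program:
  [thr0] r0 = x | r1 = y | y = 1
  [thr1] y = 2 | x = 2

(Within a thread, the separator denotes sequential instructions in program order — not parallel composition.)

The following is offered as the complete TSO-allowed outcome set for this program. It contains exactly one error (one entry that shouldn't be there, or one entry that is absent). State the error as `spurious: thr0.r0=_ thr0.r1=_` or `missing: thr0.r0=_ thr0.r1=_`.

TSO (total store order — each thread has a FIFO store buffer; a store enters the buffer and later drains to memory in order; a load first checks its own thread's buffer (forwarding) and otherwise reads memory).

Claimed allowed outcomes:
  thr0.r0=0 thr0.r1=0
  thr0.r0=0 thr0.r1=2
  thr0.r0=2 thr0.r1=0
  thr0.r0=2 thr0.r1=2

spurious: thr0.r0=2 thr0.r1=0

outcome vector order: (thr0.r0,thr0.r1)
TSO: 3 outcomes — {00, 02, 22}
claimed∖TSO = {20}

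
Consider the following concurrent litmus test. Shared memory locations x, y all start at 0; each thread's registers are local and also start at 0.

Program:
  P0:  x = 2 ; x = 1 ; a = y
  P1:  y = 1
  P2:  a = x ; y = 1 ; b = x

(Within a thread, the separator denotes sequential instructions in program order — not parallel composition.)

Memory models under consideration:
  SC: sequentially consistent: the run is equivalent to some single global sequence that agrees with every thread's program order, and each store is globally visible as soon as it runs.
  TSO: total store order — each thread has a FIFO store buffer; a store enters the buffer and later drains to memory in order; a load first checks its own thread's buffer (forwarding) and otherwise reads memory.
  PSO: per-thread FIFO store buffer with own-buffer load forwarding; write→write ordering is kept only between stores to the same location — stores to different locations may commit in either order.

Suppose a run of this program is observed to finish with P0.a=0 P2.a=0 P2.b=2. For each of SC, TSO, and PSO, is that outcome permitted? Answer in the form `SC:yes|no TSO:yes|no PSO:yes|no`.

outcome vector order: (P0.a,P2.a,P2.b)
SC (9): 001, 011, 021, 100, 101, 102, 111, 121, 122
TSO (12): 000, 001, 002, 011, 021, 022, 100, 101, 102, 111, 121, 122
PSO (12): 000, 001, 002, 011, 021, 022, 100, 101, 102, 111, 121, 122
target 002 ∈ {TSO,PSO}

SC:no TSO:yes PSO:yes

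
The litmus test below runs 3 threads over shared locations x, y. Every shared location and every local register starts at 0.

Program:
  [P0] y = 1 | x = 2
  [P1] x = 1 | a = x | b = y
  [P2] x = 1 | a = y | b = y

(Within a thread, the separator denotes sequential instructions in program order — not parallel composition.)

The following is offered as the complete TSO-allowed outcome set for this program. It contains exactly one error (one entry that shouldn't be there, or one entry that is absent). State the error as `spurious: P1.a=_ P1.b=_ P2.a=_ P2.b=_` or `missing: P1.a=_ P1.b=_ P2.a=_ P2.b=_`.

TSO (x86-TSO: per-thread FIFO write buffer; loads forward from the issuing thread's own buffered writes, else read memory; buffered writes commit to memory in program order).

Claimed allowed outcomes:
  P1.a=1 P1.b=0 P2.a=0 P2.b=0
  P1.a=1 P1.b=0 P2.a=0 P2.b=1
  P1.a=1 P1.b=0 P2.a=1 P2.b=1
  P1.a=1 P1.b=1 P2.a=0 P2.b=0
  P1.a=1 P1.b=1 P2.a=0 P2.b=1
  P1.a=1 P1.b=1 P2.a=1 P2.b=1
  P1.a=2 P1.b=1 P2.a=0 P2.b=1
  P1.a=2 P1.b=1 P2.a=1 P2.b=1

outcome vector order: (P1.a,P1.b,P2.a,P2.b)
[TSO] allowed = {<1 0 0 0>; <1 0 0 1>; <1 0 1 1>; <1 1 0 0>; <1 1 0 1>; <1 1 1 1>; <2 1 0 0>; <2 1 0 1>; <2 1 1 1>}
TSO∖claimed = {<2 1 0 0>}

missing: P1.a=2 P1.b=1 P2.a=0 P2.b=0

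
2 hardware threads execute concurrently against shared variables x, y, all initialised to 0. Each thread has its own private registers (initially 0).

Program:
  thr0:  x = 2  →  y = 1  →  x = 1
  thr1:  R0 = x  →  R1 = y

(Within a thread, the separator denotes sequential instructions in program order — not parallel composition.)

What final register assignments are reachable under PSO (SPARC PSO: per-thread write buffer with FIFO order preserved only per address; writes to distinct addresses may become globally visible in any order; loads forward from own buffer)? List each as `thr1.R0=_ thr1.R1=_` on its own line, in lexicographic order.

thr1.R0=0 thr1.R1=0
thr1.R0=0 thr1.R1=1
thr1.R0=1 thr1.R1=0
thr1.R0=1 thr1.R1=1
thr1.R0=2 thr1.R1=0
thr1.R0=2 thr1.R1=1

outcome vector order: (thr1.R0,thr1.R1)
|PSO outcomes| = 6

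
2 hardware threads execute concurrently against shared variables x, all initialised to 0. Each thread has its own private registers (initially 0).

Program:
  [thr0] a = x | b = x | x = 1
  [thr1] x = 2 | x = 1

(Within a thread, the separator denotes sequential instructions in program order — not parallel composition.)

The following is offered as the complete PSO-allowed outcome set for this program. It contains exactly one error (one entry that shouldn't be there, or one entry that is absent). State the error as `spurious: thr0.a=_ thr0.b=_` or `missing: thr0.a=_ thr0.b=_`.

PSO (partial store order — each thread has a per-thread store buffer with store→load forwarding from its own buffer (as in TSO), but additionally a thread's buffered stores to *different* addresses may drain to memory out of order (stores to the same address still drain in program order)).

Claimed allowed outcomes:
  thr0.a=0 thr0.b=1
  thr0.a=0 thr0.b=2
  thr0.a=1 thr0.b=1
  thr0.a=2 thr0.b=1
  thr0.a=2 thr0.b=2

outcome vector order: (thr0.a,thr0.b)
under PSO → 0/0 0/1 0/2 1/1 2/1 2/2
PSO∖claimed = {0/0}

missing: thr0.a=0 thr0.b=0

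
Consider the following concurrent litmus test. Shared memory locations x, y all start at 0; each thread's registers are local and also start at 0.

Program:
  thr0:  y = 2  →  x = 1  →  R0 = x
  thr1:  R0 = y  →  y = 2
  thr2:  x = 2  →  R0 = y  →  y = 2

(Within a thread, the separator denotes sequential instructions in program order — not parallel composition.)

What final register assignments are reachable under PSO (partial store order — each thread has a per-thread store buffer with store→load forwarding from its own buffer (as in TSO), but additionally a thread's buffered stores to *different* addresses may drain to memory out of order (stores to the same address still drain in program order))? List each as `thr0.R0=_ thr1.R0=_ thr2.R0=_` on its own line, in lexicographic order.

thr0.R0=1 thr1.R0=0 thr2.R0=0
thr0.R0=1 thr1.R0=0 thr2.R0=2
thr0.R0=1 thr1.R0=2 thr2.R0=0
thr0.R0=1 thr1.R0=2 thr2.R0=2
thr0.R0=2 thr1.R0=0 thr2.R0=0
thr0.R0=2 thr1.R0=0 thr2.R0=2
thr0.R0=2 thr1.R0=2 thr2.R0=0
thr0.R0=2 thr1.R0=2 thr2.R0=2

outcome vector order: (thr0.R0,thr1.R0,thr2.R0)
|PSO outcomes| = 8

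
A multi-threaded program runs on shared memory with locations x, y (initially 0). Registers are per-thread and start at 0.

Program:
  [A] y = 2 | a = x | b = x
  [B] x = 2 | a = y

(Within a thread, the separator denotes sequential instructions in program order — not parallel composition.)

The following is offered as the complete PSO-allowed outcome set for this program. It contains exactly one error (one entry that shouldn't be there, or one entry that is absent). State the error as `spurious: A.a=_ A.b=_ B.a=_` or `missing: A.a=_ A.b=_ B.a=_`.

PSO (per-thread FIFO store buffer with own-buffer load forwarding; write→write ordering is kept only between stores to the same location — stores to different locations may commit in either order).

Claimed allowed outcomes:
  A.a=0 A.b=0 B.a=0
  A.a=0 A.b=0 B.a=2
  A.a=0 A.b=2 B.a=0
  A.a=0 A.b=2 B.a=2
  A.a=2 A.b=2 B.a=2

outcome vector order: (A.a,A.b,B.a)
[PSO] allowed = {0/0/0, 0/0/2, 0/2/0, 0/2/2, 2/2/0, 2/2/2}
PSO∖claimed = {2/2/0}

missing: A.a=2 A.b=2 B.a=0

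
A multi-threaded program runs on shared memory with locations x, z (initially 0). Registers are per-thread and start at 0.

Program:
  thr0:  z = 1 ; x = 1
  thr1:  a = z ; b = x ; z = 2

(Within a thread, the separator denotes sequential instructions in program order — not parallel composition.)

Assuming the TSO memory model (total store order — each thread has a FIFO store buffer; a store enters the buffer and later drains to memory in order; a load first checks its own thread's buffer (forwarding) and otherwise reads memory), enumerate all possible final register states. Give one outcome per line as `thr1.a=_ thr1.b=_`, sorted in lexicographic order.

thr1.a=0 thr1.b=0
thr1.a=0 thr1.b=1
thr1.a=1 thr1.b=0
thr1.a=1 thr1.b=1

outcome vector order: (thr1.a,thr1.b)
|TSO outcomes| = 4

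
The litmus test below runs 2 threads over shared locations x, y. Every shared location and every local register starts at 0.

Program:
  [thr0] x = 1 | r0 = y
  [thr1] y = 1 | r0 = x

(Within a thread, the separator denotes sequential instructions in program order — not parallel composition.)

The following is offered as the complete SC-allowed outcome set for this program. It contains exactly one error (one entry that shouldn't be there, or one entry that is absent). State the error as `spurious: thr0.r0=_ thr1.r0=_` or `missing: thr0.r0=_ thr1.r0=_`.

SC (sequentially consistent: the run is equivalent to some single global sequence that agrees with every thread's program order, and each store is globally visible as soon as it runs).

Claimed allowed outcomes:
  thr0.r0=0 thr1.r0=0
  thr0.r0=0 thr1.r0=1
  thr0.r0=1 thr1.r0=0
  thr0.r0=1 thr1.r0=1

spurious: thr0.r0=0 thr1.r0=0

outcome vector order: (thr0.r0,thr1.r0)
SC: 3 outcomes — {0/1 1/0 1/1}
claimed∖SC = {0/0}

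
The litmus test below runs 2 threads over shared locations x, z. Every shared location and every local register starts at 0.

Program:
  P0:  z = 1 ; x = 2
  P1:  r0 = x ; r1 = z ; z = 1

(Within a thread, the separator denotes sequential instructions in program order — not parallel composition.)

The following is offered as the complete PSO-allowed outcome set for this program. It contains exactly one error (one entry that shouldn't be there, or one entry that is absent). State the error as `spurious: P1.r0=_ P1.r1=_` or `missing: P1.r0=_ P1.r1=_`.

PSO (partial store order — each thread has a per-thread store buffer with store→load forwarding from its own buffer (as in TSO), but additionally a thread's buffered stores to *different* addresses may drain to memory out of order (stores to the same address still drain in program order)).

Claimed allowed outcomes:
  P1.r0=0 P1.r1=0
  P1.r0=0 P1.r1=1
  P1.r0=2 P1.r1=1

missing: P1.r0=2 P1.r1=0

outcome vector order: (P1.r0,P1.r1)
PSO (4): 0/0, 0/1, 2/0, 2/1
PSO∖claimed = {2/0}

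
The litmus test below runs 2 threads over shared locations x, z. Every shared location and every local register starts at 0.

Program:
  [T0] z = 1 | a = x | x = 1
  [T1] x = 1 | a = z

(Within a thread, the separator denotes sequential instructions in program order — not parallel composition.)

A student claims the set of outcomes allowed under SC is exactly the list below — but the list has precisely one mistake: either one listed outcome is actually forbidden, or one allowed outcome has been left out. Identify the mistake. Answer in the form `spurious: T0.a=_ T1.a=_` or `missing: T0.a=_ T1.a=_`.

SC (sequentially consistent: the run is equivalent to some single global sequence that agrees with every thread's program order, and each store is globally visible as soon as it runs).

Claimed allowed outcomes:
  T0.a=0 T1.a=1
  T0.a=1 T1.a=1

outcome vector order: (T0.a,T1.a)
[SC] allowed = {(0,1), (1,0), (1,1)}
SC∖claimed = {(1,0)}

missing: T0.a=1 T1.a=0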